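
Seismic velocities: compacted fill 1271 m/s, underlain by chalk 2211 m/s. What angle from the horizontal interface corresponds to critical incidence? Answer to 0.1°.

54.9°

Critical incidence: sin θ_c = V₁/V₂ = 1271/2211 = 0.5749.
θ_c = arcsin 0.5749 = 35.09°.
Measured from the interface: 90° − 35.09° = 54.91°.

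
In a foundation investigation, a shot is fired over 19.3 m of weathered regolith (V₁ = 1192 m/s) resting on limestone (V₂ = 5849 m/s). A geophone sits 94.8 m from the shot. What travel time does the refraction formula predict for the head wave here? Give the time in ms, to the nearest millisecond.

θ_c = arcsin(V₁/V₂) = arcsin(1192/5849) = 11.76°, cos θ_c = 0.9790.
Intercept time tᵢ = 2h cos θ_c / V₁ = 2·19.3·0.9790/1192 = 0.03170 s.
t = x/V₂ + tᵢ = 94.8/5849 + 0.03170 = 0.04791 s.

48 ms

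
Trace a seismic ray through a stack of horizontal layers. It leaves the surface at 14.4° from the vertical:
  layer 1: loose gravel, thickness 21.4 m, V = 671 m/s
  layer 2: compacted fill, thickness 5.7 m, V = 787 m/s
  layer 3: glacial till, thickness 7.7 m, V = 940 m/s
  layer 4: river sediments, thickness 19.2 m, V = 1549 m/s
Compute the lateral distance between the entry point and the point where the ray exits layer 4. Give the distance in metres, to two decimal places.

Ray parameter p = sin 14.4° / 671 m/s = 3.7063e-04 s/m.
Layer 1: θ = 14.40°; offset = 21.4·tan 14.40° = 5.4946 m.
Layer 2: sin θ = p·787 = 0.2917 → θ = 16.96°; offset = 5.7·tan 16.96° = 1.7382 m.
Layer 3: sin θ = p·940 = 0.3484 → θ = 20.39°; offset = 7.7·tan 20.39° = 2.8619 m.
Layer 4: sin θ = p·1549 = 0.5741 → θ = 35.04°; offset = 19.2·tan 35.04° = 13.4623 m.
Summing the layer offsets gives 23.5569 m.

23.56 m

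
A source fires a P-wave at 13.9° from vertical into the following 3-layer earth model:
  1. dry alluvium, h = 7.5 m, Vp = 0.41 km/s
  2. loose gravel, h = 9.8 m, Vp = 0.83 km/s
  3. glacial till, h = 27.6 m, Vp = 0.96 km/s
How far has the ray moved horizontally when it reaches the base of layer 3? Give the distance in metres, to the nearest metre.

Ray parameter p = sin 13.9° / 0.41 km/s = 5.8592e-01 s/km.
Layer 1: θ = 13.90°; offset = 7.5·tan 13.90° = 1.856 m.
Layer 2: sin θ = p·0.83 = 0.4863 → θ = 29.10°; offset = 9.8·tan 29.10° = 5.454 m.
Layer 3: sin θ = p·0.96 = 0.5625 → θ = 34.23°; offset = 27.6·tan 34.23° = 18.777 m.
Total horizontal offset = 26.087 m.

26 m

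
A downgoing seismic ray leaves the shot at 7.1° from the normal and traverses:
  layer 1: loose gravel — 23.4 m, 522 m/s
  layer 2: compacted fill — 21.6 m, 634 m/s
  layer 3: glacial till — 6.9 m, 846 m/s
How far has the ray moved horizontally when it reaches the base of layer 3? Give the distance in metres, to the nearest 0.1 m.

p = sin θ₁/V₁ = sin 7.1°/522 = 2.3678e-04 s/m is conserved through the stack.
Layer 1: θ = 7.10°; offset = 23.4·tan 7.10° = 2.915 m.
Layer 2: sin θ = p·634 = 0.1501 → θ = 8.63°; offset = 21.6·tan 8.63° = 3.280 m.
Layer 3: sin θ = p·846 = 0.2003 → θ = 11.56°; offset = 6.9·tan 11.56° = 1.411 m.
Σ offsets = 7.605 m.

7.6 m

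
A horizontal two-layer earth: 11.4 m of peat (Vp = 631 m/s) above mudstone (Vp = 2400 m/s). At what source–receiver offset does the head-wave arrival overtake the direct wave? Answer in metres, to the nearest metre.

x_cross = 2h·√((V₂+V₁)/(V₂−V₁)).
(V₂+V₁)/(V₂−V₁) = (2400+631)/(2400−631) = 1.7134; √ = 1.3090.
x_cross = 2·11.4·1.3090 = 29.84 m.

30 m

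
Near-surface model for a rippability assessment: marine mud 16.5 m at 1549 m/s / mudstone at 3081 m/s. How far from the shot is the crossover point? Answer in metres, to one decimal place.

57.4 m

x_cross = 2h·√((V₂+V₁)/(V₂−V₁)).
(V₂+V₁)/(V₂−V₁) = (3081+1549)/(3081−1549) = 3.0222; √ = 1.7384.
x_cross = 2·16.5·1.7384 = 57.37 m.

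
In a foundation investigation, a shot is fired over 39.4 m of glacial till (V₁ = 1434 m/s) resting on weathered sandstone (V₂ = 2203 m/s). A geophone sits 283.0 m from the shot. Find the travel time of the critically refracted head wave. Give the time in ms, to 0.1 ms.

170.2 ms

t = x/V₂ + 2h·√(V₂²−V₁²)/(V₁V₂).
√(V₂²−V₁²) = √(2203²−1434²) = 1672.4 m/s; delay term = 2·39.4·1672.4/(1434·2203) = 0.04172 s.
t = 283.0/2203 + 0.04172 = 0.17018 s.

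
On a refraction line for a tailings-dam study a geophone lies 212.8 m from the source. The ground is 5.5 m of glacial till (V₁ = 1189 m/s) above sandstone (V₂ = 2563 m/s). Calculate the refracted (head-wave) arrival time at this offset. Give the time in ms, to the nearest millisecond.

91 ms

θ_c = arcsin(V₁/V₂) = arcsin(1189/2563) = 27.64°, cos θ_c = 0.8859.
Intercept time tᵢ = 2h cos θ_c / V₁ = 2·5.5·0.8859/1189 = 0.00820 s.
t = x/V₂ + tᵢ = 212.8/2563 + 0.00820 = 0.09122 s.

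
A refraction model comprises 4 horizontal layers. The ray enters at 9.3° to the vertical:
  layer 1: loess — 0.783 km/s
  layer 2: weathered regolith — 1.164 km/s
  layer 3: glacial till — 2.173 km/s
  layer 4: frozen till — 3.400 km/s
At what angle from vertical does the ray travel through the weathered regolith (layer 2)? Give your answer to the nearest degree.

14°

Snell's law across each interface conserves sin θ / V, so sin θ_2 = V_2·sin θ₁/V₁.
sin θ_2 = 1.164 × sin 9.3° / 0.783 = 0.2402.
θ_2 = arcsin 0.2402 = 13.90°.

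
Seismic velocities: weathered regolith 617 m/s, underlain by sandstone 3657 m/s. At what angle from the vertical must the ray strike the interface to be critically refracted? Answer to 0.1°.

Critical incidence: sin θ_c = V₁/V₂ = 617/3657 = 0.1687.
θ_c = arcsin 0.1687 = 9.71°.

9.7°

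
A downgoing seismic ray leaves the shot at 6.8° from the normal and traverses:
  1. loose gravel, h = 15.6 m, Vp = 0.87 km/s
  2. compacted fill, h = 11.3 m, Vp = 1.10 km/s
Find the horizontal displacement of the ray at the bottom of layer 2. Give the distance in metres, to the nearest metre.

4 m

Apply Snell's law at each interface; in layer i the horizontal offset is hᵢ·tan θᵢ.
Layer 1: θ = 6.80°; offset = 15.6·tan 6.80° = 1.860 m.
Layer 2: sin θ = 1.10·sin 6.8°/0.87 = 0.1497, θ = 8.61°; offset = 11.3·tan 8.61° = 1.711 m.
Total horizontal offset = 3.571 m.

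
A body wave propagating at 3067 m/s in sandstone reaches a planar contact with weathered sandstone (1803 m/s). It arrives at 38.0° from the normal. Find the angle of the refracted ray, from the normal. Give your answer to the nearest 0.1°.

Snell's law: sin θ₂ = (V₂/V₁)·sin θ₁ = (1803/3067)·sin 38.0° = 0.3619.
θ₂ = arcsin 0.3619 = 21.22° from the normal.

21.2°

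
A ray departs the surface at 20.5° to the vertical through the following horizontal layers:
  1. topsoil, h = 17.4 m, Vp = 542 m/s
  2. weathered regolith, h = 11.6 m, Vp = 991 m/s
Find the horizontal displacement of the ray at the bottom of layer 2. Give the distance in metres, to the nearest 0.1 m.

16.2 m

Apply Snell's law at each interface; in layer i the horizontal offset is hᵢ·tan θᵢ.
Layer 1: θ = 20.50°; offset = 17.4·tan 20.50° = 6.506 m.
Layer 2: sin θ = 991·sin 20.5°/542 = 0.6403, θ = 39.82°; offset = 11.6·tan 39.82° = 9.670 m.
Σ offsets = 16.176 m.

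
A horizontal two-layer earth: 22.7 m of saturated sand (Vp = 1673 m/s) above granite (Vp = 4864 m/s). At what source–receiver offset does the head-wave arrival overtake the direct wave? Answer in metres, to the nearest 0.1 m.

θ_c = arcsin(1673/4864) = 20.12°, so cos θ_c = 0.9390 and tᵢ = 2h cos θ_c/V₁ = 0.0255 s.
At crossover x/V₁ = x/V₂ + tᵢ ⇒ x = tᵢ/(1/V₁ − 1/V₂) = 0.02548/(5.9773e-04 − 2.0559e-04) = 64.98 m.

65.0 m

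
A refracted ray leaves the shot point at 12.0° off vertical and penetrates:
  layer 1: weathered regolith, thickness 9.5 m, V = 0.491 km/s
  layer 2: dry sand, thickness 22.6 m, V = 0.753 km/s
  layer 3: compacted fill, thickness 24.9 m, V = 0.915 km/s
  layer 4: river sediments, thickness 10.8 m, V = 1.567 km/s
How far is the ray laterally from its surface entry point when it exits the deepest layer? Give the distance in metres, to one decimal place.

p = sin θ₁/V₁ = sin 12.0°/0.491 = 4.2345e-01 s/km is conserved through the stack.
Layer 1: θ = 12.00°; offset = 9.5·tan 12.00° = 2.019 m.
Layer 2: sin θ = p·0.753 = 0.3189 → θ = 18.59°; offset = 22.6·tan 18.59° = 7.603 m.
Layer 3: sin θ = p·0.915 = 0.3875 → θ = 22.80°; offset = 24.9·tan 22.80° = 10.465 m.
Layer 4: sin θ = p·1.567 = 0.6635 → θ = 41.57°; offset = 10.8·tan 41.57° = 9.579 m.
Σ offsets = 29.666 m.

29.7 m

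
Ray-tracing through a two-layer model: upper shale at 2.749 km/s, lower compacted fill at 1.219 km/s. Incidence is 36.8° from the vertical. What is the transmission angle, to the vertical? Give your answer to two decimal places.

sin θ₁/V₁ = sin θ₂/V₂ ⇒ sin θ₂ = 1.219·sin 36.8°/2.749 = 1.219·0.5990/2.749 = 0.2656.
θ₂ = sin⁻¹(0.2656) = 15.40° (from vertical).

15.40°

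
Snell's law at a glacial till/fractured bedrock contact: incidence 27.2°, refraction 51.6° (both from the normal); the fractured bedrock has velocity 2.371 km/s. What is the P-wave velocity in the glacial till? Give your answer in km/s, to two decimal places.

Snell's law: sin 27.2°/V₁ = sin 51.6°/V₂.
V₁ = V₂·sin 27.2°/sin 51.6° = 2.371 × 0.5833 = 1.38 km/s.

1.38 km/s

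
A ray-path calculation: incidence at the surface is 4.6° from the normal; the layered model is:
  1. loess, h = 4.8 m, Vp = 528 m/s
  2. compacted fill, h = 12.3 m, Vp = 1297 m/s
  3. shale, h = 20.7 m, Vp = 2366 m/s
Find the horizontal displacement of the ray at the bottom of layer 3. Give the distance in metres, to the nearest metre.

Apply Snell's law at each interface; in layer i the horizontal offset is hᵢ·tan θᵢ.
Layer 1: θ = 4.60°; offset = 4.8·tan 4.60° = 0.386 m.
Layer 2: sin θ = 1297·sin 4.6°/528 = 0.1970, θ = 11.36°; offset = 12.3·tan 11.36° = 2.472 m.
Layer 3: sin θ = 2366·sin 4.6°/528 = 0.3594, θ = 21.06°; offset = 20.7·tan 21.06° = 7.972 m.
Summing the layer offsets gives 10.829 m.

11 m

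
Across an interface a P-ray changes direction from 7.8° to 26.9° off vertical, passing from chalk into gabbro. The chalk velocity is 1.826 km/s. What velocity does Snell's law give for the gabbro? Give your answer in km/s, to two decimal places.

6.09 km/s

sin 7.8° = 0.1357; sin 26.9° = 0.4524.
V₂ = V₁·(sin θ₂/sin θ₁) = 1.826·(0.4524/0.1357) = 6.09 km/s.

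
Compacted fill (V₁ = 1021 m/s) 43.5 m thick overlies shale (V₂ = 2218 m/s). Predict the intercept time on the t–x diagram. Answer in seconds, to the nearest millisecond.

tᵢ = 2h·√(V₂²−V₁²)/(V₁V₂).
√(V₂²−V₁²) = √(2218²−1021²) = 1969.0 m/s.
tᵢ = 2·43.5·1969.0/(1021·2218) = 0.07565 s.

0.076 s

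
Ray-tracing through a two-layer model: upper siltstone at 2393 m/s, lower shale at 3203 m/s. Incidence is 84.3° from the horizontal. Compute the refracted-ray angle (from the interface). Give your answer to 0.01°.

82.36°

Convert to the normal: θ₁ = 90° − 84.3° = 5.7°.
Snell's law: sin θ₂ = (V₂/V₁)·sin θ₁ = (3203/2393)·sin 5.7° = 0.1329.
θ₂ = arcsin 0.1329 = 7.64° from the normal.
From the interface: 90° − 7.64° = 82.36°.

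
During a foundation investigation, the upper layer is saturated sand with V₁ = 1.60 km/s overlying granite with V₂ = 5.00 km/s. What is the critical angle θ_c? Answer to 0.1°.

18.7°

At critical incidence the refracted ray runs along the interface (θ₂ = 90°), so sin θ_c = V₁/V₂.
θ_c = arcsin(1.60/5.00) = arcsin 0.3200 = 18.66°.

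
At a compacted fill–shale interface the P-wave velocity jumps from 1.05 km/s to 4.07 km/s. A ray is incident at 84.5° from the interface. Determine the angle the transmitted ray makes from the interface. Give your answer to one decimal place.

68.2°

Angle from the normal: 90° − 84.5° = 5.5°.
Snell's law: sin θ₂ = (V₂/V₁)·sin θ₁ = (4.07/1.05)·sin 5.5° = 0.3715.
θ₂ = arcsin 0.3715 = 21.81° from the normal.
From the interface: 90° − 21.81° = 68.19°.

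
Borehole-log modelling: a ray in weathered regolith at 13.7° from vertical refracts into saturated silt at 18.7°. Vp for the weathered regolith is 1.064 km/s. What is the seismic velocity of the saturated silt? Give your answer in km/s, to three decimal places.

1.440 km/s

Snell's law: sin 13.7°/V₁ = sin 18.7°/V₂.
V₂ = V₁·sin 18.7°/sin 13.7° = 1.064 × 1.3537 = 1.440 km/s.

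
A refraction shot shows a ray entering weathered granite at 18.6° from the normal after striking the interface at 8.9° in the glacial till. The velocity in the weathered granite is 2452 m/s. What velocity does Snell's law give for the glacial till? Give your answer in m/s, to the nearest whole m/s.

sin 8.9° = 0.1547; sin 18.6° = 0.3190.
V₁ = V₂·(sin θ₁/sin θ₂) = 2452·(0.1547/0.3190) = 1189.34 m/s.

1189 m/s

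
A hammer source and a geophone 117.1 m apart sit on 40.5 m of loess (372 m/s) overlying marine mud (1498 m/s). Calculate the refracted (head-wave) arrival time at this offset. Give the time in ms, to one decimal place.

289.1 ms

t = x/V₂ + 2h·√(V₂²−V₁²)/(V₁V₂).
√(V₂²−V₁²) = √(1498²−372²) = 1451.1 m/s; delay term = 2·40.5·1451.1/(372·1498) = 0.21092 s.
t = 117.1/1498 + 0.21092 = 0.28909 s.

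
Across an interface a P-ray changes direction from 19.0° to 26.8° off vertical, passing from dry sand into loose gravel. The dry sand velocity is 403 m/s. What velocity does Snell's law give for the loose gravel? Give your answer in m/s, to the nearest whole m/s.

sin 19.0° = 0.3256; sin 26.8° = 0.4509.
V₂ = V₁·(sin θ₂/sin θ₁) = 403·(0.4509/0.3256) = 558.11 m/s.

558 m/s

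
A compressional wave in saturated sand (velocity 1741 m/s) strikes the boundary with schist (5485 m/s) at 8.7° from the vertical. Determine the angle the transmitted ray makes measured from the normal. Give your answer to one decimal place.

28.5°

Snell's law: sin θ₂ = (V₂/V₁)·sin θ₁ = (5485/1741)·sin 8.7° = 0.4765.
θ₂ = sin⁻¹(0.4765) = 28.46° (from vertical).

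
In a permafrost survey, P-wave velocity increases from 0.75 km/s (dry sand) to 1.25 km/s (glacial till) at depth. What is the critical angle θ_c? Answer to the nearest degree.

37°

Critical incidence: sin θ_c = V₁/V₂ = 0.75/1.25 = 0.6000.
θ_c = arcsin 0.6000 = 36.87°.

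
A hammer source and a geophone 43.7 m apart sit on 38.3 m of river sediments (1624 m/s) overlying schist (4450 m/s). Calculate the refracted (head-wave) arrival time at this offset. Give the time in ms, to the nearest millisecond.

t = x/V₂ + 2h·√(V₂²−V₁²)/(V₁V₂).
√(V₂²−V₁²) = √(4450²−1624²) = 4143.1 m/s; delay term = 2·38.3·4143.1/(1624·4450) = 0.04391 s.
t = 43.7/4450 + 0.04391 = 0.05373 s.

54 ms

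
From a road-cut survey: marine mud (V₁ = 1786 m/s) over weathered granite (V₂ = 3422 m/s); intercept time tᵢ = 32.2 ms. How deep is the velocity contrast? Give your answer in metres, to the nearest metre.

θ_c = arcsin(1786/3422) = 31.46°; cos θ_c = 0.8530.
tᵢ = 2h cos θ_c/V₁ ⇒ h = tᵢ·V₁/(2 cos θ_c) = 0.0322·1786/(2·0.8530) = 33.71 m.

34 m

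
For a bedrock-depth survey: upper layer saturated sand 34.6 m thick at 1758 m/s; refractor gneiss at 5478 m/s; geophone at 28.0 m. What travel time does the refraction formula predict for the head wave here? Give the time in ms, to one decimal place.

θ_c = arcsin(V₁/V₂) = arcsin(1758/5478) = 18.72°, cos θ_c = 0.9471.
Intercept time tᵢ = 2h cos θ_c / V₁ = 2·34.6·0.9471/1758 = 0.03728 s.
t = x/V₂ + tᵢ = 28.0/5478 + 0.03728 = 0.04239 s.

42.4 ms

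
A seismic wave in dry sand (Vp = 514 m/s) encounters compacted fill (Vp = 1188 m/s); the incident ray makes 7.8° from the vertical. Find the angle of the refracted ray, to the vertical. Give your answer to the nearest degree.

sin θ₁/V₁ = sin θ₂/V₂ ⇒ sin θ₂ = 1188·sin 7.8°/514 = 1188·0.1357/514 = 0.3137.
θ₂ = sin⁻¹(0.3137) = 18.28° (from vertical).

18°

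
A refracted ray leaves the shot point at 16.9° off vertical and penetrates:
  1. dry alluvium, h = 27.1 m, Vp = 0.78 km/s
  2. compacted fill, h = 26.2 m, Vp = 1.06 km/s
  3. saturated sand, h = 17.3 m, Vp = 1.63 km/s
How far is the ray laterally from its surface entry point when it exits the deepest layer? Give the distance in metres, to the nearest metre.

33 m

p = sin θ₁/V₁ = sin 16.9°/0.78 = 3.7270e-01 s/km is conserved through the stack.
Layer 1: θ = 16.90°; offset = 27.1·tan 16.90° = 8.234 m.
Layer 2: sin θ = p·1.06 = 0.3951 → θ = 23.27°; offset = 26.2·tan 23.27° = 11.267 m.
Layer 3: sin θ = p·1.63 = 0.6075 → θ = 37.41°; offset = 17.3·tan 37.41° = 13.231 m.
Σ offsets = 32.731 m.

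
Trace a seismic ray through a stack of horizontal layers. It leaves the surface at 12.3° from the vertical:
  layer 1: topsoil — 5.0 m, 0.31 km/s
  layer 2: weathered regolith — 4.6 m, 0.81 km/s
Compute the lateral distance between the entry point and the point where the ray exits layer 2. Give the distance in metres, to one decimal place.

Apply Snell's law at each interface; in layer i the horizontal offset is hᵢ·tan θᵢ.
Layer 1: θ = 12.30°; offset = 5.0·tan 12.30° = 1.090 m.
Layer 2: sin θ = 0.81·sin 12.3°/0.31 = 0.5566, θ = 33.82°; offset = 4.6·tan 33.82° = 3.082 m.
Σ offsets = 4.172 m.

4.2 m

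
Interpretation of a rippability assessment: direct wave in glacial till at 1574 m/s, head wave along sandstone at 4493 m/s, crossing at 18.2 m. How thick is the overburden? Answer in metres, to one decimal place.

x_cross = 2h·√((V₂+V₁)/(V₂−V₁)) → h = x_cross / (2·√((V₂+V₁)/(V₂−V₁))).
√((V₂+V₁)/(V₂−V₁)) = √((4493+1574)/(4493−1574)) = 1.4417.
h = 18.2 / (2·1.4417) = 6.31 m.

6.3 m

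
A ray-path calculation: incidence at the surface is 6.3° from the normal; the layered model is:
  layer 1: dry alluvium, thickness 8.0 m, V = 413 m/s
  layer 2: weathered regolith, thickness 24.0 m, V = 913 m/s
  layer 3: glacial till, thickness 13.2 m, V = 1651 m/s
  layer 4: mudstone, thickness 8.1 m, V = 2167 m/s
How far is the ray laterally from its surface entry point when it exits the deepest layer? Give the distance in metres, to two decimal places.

19.03 m

Ray parameter p = sin 6.3° / 413 m/s = 2.6570e-04 s/m.
Layer 1: θ = 6.30°; offset = 8.0·tan 6.30° = 0.8832 m.
Layer 2: sin θ = p·913 = 0.2426 → θ = 14.04°; offset = 24.0·tan 14.04° = 6.0013 m.
Layer 3: sin θ = p·1651 = 0.4387 → θ = 26.02°; offset = 13.2·tan 26.02° = 6.4435 m.
Layer 4: sin θ = p·2167 = 0.5758 → θ = 35.15°; offset = 8.1·tan 35.15° = 5.7041 m.
Summing the layer offsets gives 19.0322 m.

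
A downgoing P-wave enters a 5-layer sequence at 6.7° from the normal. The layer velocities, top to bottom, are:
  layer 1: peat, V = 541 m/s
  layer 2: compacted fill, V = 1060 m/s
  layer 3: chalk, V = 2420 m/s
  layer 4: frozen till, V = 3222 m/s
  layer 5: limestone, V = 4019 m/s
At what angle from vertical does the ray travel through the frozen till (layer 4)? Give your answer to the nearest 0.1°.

Snell's law across each interface conserves sin θ / V, so sin θ_4 = V_4·sin θ₁/V₁.
sin θ_4 = 3222 × sin 6.7° / 541 = 0.6948.
θ_4 = arcsin 0.6948 = 44.02°.

44.0°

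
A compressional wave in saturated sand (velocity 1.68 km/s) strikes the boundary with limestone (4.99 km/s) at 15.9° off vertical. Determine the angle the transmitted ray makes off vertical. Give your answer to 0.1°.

Snell's law: sin θ₂ = (V₂/V₁)·sin θ₁ = (4.99/1.68)·sin 15.9° = 0.8137.
θ₂ = arcsin 0.8137 = 54.46° from the normal.

54.5°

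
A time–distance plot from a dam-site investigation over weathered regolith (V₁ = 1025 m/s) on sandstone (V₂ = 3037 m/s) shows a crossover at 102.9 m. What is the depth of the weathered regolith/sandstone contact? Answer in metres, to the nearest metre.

36 m

h = (x_cross/2)·√((V₂−V₁)/(V₂+V₁)).
(V₂−V₁)/(V₂+V₁) = (3037−1025)/(3037+1025) = 0.4953; √ = 0.7038.
h = (102.9/2)·0.7038 = 36.21 m.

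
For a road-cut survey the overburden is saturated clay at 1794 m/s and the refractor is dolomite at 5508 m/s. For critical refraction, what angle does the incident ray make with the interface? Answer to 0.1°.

71.0°

Critical incidence: sin θ_c = V₁/V₂ = 1794/5508 = 0.3257.
θ_c = arcsin 0.3257 = 19.01°.
Measured from the interface: 90° − 19.01° = 70.99°.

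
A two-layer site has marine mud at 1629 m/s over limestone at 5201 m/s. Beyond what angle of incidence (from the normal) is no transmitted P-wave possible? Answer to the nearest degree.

Critical incidence: sin θ_c = V₁/V₂ = 1629/5201 = 0.3132.
θ_c = arcsin 0.3132 = 18.25°.

18°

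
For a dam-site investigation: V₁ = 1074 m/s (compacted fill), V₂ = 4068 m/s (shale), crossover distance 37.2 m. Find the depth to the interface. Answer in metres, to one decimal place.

h = (x_cross/2)·√((V₂−V₁)/(V₂+V₁)).
(V₂−V₁)/(V₂+V₁) = (4068−1074)/(4068+1074) = 0.5823; √ = 0.7631.
h = (37.2/2)·0.7631 = 14.19 m.

14.2 m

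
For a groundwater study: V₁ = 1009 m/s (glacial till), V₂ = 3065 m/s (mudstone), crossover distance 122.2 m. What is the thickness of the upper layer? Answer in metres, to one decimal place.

43.4 m

h = (x_cross/2)·√((V₂−V₁)/(V₂+V₁)).
(V₂−V₁)/(V₂+V₁) = (3065−1009)/(3065+1009) = 0.5047; √ = 0.7104.
h = (122.2/2)·0.7104 = 43.41 m.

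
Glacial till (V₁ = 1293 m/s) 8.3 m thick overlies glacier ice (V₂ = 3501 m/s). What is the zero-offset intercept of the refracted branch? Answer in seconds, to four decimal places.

0.0119 s

θ_c = arcsin(V₁/V₂) = arcsin(1293/3501) = 21.67°; cos θ_c = 0.9293.
tᵢ = 2h·cos θ_c / V₁ = 2·8.3·0.9293 / 1293 = 0.01193 s.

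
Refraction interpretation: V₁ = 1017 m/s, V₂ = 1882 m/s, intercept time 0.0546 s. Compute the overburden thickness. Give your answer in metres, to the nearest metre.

33 m

h = tᵢ·V₁·V₂ / (2·√(V₂²−V₁²)).
√(V₂²−V₁²) = √(1882² − 1017²) = 1583.6 m/s.
h = 0.0546 s × 1017 × 1882 / (2 × 1583.6) = 33.00 m.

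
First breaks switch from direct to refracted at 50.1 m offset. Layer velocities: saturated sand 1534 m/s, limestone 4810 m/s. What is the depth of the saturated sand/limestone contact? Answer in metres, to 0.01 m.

18.00 m

h = (x_cross/2)·√((V₂−V₁)/(V₂+V₁)).
(V₂−V₁)/(V₂+V₁) = (4810−1534)/(4810+1534) = 0.5164; √ = 0.7186.
h = (50.1/2)·0.7186 = 18.00 m.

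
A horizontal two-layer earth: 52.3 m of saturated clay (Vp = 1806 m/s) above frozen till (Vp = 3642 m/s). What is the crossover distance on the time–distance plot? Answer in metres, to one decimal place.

180.2 m

x_cross = 2h·√((V₂+V₁)/(V₂−V₁)).
(V₂+V₁)/(V₂−V₁) = (3642+1806)/(3642−1806) = 2.9673; √ = 1.7226.
x_cross = 2·52.3·1.7226 = 180.18 m.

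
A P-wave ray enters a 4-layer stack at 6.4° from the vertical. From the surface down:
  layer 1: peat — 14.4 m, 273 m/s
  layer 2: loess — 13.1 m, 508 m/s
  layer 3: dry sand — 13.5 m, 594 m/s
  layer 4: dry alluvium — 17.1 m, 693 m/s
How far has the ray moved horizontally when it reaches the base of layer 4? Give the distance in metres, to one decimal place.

Apply Snell's law at each interface; in layer i the horizontal offset is hᵢ·tan θᵢ.
Layer 1: θ = 6.40°; offset = 14.4·tan 6.40° = 1.615 m.
Layer 2: sin θ = 508·sin 6.4°/273 = 0.2074, θ = 11.97°; offset = 13.1·tan 11.97° = 2.778 m.
Layer 3: sin θ = 594·sin 6.4°/273 = 0.2425, θ = 14.04°; offset = 13.5·tan 14.04° = 3.375 m.
Layer 4: sin θ = 693·sin 6.4°/273 = 0.2830, θ = 16.44°; offset = 17.1·tan 16.44° = 5.045 m.
Total horizontal offset = 12.813 m.

12.8 m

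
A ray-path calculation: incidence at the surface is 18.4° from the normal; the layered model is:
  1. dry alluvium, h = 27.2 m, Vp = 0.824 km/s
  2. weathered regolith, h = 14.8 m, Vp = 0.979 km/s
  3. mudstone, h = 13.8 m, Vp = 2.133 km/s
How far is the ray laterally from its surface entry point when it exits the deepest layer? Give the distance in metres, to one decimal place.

34.6 m

Ray parameter p = sin 18.4° / 0.824 km/s = 3.8307e-01 s/km.
Layer 1: θ = 18.40°; offset = 27.2·tan 18.40° = 9.048 m.
Layer 2: sin θ = p·0.979 = 0.3750 → θ = 22.03°; offset = 14.8·tan 22.03° = 5.987 m.
Layer 3: sin θ = p·2.133 = 0.8171 → θ = 54.79°; offset = 13.8·tan 54.79° = 19.559 m.
Σ offsets = 34.594 m.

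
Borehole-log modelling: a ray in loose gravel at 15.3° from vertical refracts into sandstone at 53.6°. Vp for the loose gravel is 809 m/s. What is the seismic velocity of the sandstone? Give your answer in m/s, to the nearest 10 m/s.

sin 15.3° = 0.2639; sin 53.6° = 0.8049.
V₂ = V₁·(sin θ₂/sin θ₁) = 809·(0.8049/0.2639) = 2467.70 m/s.

2470 m/s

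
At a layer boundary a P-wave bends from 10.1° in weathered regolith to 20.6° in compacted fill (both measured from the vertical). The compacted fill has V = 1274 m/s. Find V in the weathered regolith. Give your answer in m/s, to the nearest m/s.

Snell's law: sin 10.1°/V₁ = sin 20.6°/V₂.
V₁ = V₂·sin 10.1°/sin 20.6° = 1274 × 0.4984 = 634.99 m/s.

635 m/s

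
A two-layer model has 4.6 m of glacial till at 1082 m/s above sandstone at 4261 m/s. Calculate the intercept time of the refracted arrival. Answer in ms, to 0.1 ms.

θ_c = arcsin(V₁/V₂) = arcsin(1082/4261) = 14.71°; cos θ_c = 0.9672.
tᵢ = 2h·cos θ_c / V₁ = 2·4.6·0.9672 / 1082 = 0.00822 s.

8.2 ms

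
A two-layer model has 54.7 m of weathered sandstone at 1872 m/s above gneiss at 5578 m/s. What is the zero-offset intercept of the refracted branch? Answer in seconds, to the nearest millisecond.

0.055 s

θ_c = arcsin(V₁/V₂) = arcsin(1872/5578) = 19.61°; cos θ_c = 0.9420.
tᵢ = 2h·cos θ_c / V₁ = 2·54.7·0.9420 / 1872 = 0.05505 s.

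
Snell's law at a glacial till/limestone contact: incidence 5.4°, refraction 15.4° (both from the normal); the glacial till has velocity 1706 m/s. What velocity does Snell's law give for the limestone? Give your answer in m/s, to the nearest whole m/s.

4814 m/s

sin 5.4° = 0.0941; sin 15.4° = 0.2656.
V₂ = V₁·(sin θ₂/sin θ₁) = 1706·(0.2656/0.0941) = 4814.01 m/s.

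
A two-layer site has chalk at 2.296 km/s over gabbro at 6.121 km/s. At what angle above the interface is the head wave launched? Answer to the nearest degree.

At critical incidence the refracted ray runs along the interface (θ₂ = 90°), so sin θ_c = V₁/V₂.
θ_c = arcsin(2.296/6.121) = arcsin 0.3751 = 22.03°.
Measured from the interface: 90° − 22.03° = 67.97°.

68°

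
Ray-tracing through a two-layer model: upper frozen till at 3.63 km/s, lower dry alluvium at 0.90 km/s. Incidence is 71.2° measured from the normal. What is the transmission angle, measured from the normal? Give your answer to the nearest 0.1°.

sin θ₁/V₁ = sin θ₂/V₂ ⇒ sin θ₂ = 0.90·sin 71.2°/3.63 = 0.90·0.9466/3.63 = 0.2347.
θ₂ = sin⁻¹(0.2347) = 13.57° (from vertical).

13.6°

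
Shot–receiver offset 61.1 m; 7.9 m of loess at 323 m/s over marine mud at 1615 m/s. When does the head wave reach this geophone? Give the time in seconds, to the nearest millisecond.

0.086 s

θ_c = arcsin(V₁/V₂) = arcsin(323/1615) = 11.54°, cos θ_c = 0.9798.
Intercept time tᵢ = 2h cos θ_c / V₁ = 2·7.9·0.9798/323 = 0.04793 s.
t = x/V₂ + tᵢ = 61.1/1615 + 0.04793 = 0.08576 s.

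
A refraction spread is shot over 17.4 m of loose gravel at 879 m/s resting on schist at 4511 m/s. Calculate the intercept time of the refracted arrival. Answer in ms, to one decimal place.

θ_c = arcsin(V₁/V₂) = arcsin(879/4511) = 11.24°; cos θ_c = 0.9808.
tᵢ = 2h·cos θ_c / V₁ = 2·17.4·0.9808 / 879 = 0.03883 s.

38.8 ms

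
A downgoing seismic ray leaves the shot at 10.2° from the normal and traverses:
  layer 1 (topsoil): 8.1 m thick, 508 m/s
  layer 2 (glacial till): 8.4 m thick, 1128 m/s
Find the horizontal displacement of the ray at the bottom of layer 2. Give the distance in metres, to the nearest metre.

5 m

Ray parameter p = sin 10.2° / 508 m/s = 3.4859e-04 s/m.
Layer 1: θ = 10.20°; offset = 8.1·tan 10.20° = 1.457 m.
Layer 2: sin θ = p·1128 = 0.3932 → θ = 23.15°; offset = 8.4·tan 23.15° = 3.592 m.
Summing the layer offsets gives 5.050 m.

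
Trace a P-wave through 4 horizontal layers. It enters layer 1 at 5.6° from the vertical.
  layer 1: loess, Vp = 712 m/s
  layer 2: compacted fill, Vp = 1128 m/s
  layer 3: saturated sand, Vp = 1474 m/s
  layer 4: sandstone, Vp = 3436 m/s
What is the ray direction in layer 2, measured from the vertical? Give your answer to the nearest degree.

9°

Snell's law across each interface conserves sin θ / V, so sin θ_2 = V_2·sin θ₁/V₁.
sin θ_2 = 1128 × sin 5.6° / 712 = 0.1546.
θ_2 = arcsin 0.1546 = 8.89°.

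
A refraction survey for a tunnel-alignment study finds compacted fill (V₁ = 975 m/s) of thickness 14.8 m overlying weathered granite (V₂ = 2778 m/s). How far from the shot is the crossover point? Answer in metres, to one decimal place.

x_cross = 2h·√((V₂+V₁)/(V₂−V₁)).
(V₂+V₁)/(V₂−V₁) = (2778+975)/(2778−975) = 2.0815; √ = 1.4428.
x_cross = 2·14.8·1.4428 = 42.71 m.

42.7 m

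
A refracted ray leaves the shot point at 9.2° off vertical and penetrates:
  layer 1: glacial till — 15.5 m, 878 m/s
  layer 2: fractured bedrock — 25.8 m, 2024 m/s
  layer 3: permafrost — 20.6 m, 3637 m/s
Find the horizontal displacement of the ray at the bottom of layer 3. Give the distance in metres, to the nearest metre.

31 m

Apply Snell's law at each interface; in layer i the horizontal offset is hᵢ·tan θᵢ.
Layer 1: θ = 9.20°; offset = 15.5·tan 9.20° = 2.510 m.
Layer 2: sin θ = 2024·sin 9.2°/878 = 0.3686, θ = 21.63°; offset = 25.8·tan 21.63° = 10.229 m.
Layer 3: sin θ = 3637·sin 9.2°/878 = 0.6623, θ = 41.47°; offset = 20.6·tan 41.47° = 18.209 m.
Summing the layer offsets gives 30.949 m.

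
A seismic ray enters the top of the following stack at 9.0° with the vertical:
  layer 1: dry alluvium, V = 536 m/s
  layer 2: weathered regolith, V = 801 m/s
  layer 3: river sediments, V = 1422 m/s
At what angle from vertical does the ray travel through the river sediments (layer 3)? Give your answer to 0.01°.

Ray parameter p = sin 9.0° / 536 = 2.9186e-04 s/m.
sin θ_3 = p·V_3 = 2.9186e-04 × 1422 = 0.4150.
θ_3 = 24.52° from the vertical.

24.52°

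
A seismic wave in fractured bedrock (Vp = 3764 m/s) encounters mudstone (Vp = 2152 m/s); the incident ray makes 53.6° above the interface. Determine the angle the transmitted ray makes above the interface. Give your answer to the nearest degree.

Angle from the normal: 90° − 53.6° = 36.4°.
Snell's law: sin θ₂ = (V₂/V₁)·sin θ₁ = (2152/3764)·sin 36.4° = 0.3393.
θ₂ = arcsin 0.3393 = 19.83° from the normal.
From the interface: 90° − 19.83° = 70.17°.

70°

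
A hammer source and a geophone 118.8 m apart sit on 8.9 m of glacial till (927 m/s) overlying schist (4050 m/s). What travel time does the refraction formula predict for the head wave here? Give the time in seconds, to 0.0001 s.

θ_c = arcsin(V₁/V₂) = arcsin(927/4050) = 13.23°, cos θ_c = 0.9735.
Intercept time tᵢ = 2h cos θ_c / V₁ = 2·8.9·0.9735/927 = 0.01869 s.
t = x/V₂ + tᵢ = 118.8/4050 + 0.01869 = 0.04803 s.

0.0480 s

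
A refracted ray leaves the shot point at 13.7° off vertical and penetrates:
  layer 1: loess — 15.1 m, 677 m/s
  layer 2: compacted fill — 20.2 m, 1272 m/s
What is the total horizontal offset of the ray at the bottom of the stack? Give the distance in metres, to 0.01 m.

p = sin θ₁/V₁ = sin 13.7°/677 = 3.4983e-04 s/m is conserved through the stack.
Layer 1: θ = 13.70°; offset = 15.1·tan 13.70° = 3.6810 m.
Layer 2: sin θ = p·1272 = 0.4450 → θ = 26.42°; offset = 20.2·tan 26.42° = 10.0373 m.
Σ offsets = 13.7183 m.

13.72 m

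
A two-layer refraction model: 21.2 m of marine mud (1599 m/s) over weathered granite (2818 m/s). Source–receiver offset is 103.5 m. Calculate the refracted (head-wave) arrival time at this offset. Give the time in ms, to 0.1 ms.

θ_c = arcsin(V₁/V₂) = arcsin(1599/2818) = 34.57°, cos θ_c = 0.8234.
Intercept time tᵢ = 2h cos θ_c / V₁ = 2·21.2·0.8234/1599 = 0.02183 s.
t = x/V₂ + tᵢ = 103.5/2818 + 0.02183 = 0.05856 s.

58.6 ms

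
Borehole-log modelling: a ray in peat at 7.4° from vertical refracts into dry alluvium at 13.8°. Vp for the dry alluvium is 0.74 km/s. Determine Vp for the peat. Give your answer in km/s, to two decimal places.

0.40 km/s

Snell's law: sin 7.4°/V₁ = sin 13.8°/V₂.
V₁ = V₂·sin 7.4°/sin 13.8° = 0.74 × 0.5399 = 0.40 km/s.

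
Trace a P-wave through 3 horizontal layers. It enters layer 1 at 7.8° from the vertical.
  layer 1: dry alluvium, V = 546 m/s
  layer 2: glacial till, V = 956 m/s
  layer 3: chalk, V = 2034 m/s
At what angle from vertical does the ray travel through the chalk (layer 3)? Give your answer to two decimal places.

30.37°

Snell's law across each interface conserves sin θ / V, so sin θ_3 = V_3·sin θ₁/V₁.
sin θ_3 = 2034 × sin 7.8° / 546 = 0.5056.
θ_3 = 30.37° from the vertical.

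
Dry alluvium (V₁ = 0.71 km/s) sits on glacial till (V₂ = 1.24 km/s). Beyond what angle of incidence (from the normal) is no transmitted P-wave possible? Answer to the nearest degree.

Critical incidence: sin θ_c = V₁/V₂ = 0.71/1.24 = 0.5726.
θ_c = arcsin 0.5726 = 34.93°.

35°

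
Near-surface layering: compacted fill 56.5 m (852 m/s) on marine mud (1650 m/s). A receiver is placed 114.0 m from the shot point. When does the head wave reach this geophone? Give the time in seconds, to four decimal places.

t = x/V₂ + 2h·√(V₂²−V₁²)/(V₁V₂).
√(V₂²−V₁²) = √(1650²−852²) = 1413.0 m/s; delay term = 2·56.5·1413.0/(852·1650) = 0.11358 s.
t = 114.0/1650 + 0.11358 = 0.18267 s.

0.1827 s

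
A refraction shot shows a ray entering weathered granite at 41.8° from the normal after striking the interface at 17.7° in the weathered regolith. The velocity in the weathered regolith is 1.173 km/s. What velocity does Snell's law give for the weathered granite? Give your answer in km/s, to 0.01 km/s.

sin 17.7° = 0.3040; sin 41.8° = 0.6665.
V₂ = V₁·(sin θ₂/sin θ₁) = 1.173·(0.6665/0.3040) = 2.57 km/s.

2.57 km/s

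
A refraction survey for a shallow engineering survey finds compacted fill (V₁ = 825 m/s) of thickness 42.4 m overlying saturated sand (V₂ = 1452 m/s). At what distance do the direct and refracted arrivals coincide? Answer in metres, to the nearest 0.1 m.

161.6 m

x_cross = 2h·√((V₂+V₁)/(V₂−V₁)).
(V₂+V₁)/(V₂−V₁) = (1452+825)/(1452−825) = 3.6316; √ = 1.9057.
x_cross = 2·42.4·1.9057 = 161.60 m.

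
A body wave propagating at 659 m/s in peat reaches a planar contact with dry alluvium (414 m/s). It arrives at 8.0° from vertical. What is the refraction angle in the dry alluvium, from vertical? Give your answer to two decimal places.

5.02°

sin θ₁/V₁ = sin θ₂/V₂ ⇒ sin θ₂ = 414·sin 8.0°/659 = 414·0.1392/659 = 0.0874.
θ₂ = arcsin 0.0874 = 5.02° from the normal.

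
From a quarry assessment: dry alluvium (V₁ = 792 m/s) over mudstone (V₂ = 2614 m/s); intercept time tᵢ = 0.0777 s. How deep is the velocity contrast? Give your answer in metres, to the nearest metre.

32 m

h = tᵢ·V₁·V₂ / (2·√(V₂²−V₁²)).
√(V₂²−V₁²) = √(2614² − 792²) = 2491.1 m/s.
h = 0.0777 s × 792 × 2614 / (2 × 2491.1) = 32.29 m.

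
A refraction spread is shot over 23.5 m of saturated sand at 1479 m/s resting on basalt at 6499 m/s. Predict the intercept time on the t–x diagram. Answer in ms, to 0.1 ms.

tᵢ = 2h·√(V₂²−V₁²)/(V₁V₂).
√(V₂²−V₁²) = √(6499²−1479²) = 6328.5 m/s.
tᵢ = 2·23.5·6328.5/(1479·6499) = 0.03094 s.

30.9 ms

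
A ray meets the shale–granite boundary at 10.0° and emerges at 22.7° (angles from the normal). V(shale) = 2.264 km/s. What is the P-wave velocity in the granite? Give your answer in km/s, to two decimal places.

5.03 km/s

sin 10.0° = 0.1736; sin 22.7° = 0.3859.
V₂ = V₁·(sin θ₂/sin θ₁) = 2.264·(0.3859/0.1736) = 5.03 km/s.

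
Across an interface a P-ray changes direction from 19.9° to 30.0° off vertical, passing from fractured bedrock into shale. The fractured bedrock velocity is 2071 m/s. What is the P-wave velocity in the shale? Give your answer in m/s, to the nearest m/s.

3042 m/s

Snell's law: sin 19.9°/V₁ = sin 30.0°/V₂.
V₂ = V₁·sin 30.0°/sin 19.9° = 2071 × 1.4689 = 3042.19 m/s.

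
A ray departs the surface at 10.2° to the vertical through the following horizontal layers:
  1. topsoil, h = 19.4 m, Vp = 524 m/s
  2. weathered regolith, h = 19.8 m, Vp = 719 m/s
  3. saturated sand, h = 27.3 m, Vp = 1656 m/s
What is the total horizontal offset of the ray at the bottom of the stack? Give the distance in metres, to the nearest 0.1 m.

Apply Snell's law at each interface; in layer i the horizontal offset is hᵢ·tan θᵢ.
Layer 1: θ = 10.20°; offset = 19.4·tan 10.20° = 3.491 m.
Layer 2: sin θ = 719·sin 10.2°/524 = 0.2430, θ = 14.06°; offset = 19.8·tan 14.06° = 4.960 m.
Layer 3: sin θ = 1656·sin 10.2°/524 = 0.5596, θ = 34.03°; offset = 27.3·tan 34.03° = 18.436 m.
Σ offsets = 26.886 m.

26.9 m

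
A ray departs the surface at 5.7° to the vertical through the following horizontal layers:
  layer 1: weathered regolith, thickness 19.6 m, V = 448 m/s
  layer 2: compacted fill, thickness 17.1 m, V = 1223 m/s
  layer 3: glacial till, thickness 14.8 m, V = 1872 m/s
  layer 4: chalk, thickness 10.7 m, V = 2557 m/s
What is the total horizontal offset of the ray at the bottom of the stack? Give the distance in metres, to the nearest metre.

21 m

p = sin θ₁/V₁ = sin 5.7°/448 = 2.2170e-04 s/m is conserved through the stack.
Layer 1: θ = 5.70°; offset = 19.6·tan 5.70° = 1.956 m.
Layer 2: sin θ = p·1223 = 0.2711 → θ = 15.73°; offset = 17.1·tan 15.73° = 4.817 m.
Layer 3: sin θ = p·1872 = 0.4150 → θ = 24.52°; offset = 14.8·tan 24.52° = 6.751 m.
Layer 4: sin θ = p·2557 = 0.5669 → θ = 34.53°; offset = 10.7·tan 34.53° = 7.363 m.
Total horizontal offset = 20.887 m.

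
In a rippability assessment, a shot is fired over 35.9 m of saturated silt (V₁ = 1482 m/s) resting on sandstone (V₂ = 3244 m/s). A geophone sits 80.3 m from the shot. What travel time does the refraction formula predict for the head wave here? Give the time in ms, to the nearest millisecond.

68 ms

θ_c = arcsin(V₁/V₂) = arcsin(1482/3244) = 27.18°, cos θ_c = 0.8895.
Intercept time tᵢ = 2h cos θ_c / V₁ = 2·35.9·0.8895/1482 = 0.04310 s.
t = x/V₂ + tᵢ = 80.3/3244 + 0.04310 = 0.06785 s.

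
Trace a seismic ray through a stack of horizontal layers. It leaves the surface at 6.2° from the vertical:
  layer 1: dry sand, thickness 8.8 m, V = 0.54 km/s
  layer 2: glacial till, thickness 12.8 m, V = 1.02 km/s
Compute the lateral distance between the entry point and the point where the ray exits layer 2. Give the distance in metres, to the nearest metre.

p = sin θ₁/V₁ = sin 6.2°/0.54 = 2.0000e-01 s/km is conserved through the stack.
Layer 1: θ = 6.20°; offset = 8.8·tan 6.20° = 0.956 m.
Layer 2: sin θ = p·1.02 = 0.2040 → θ = 11.77°; offset = 12.8·tan 11.77° = 2.667 m.
Σ offsets = 3.623 m.

4 m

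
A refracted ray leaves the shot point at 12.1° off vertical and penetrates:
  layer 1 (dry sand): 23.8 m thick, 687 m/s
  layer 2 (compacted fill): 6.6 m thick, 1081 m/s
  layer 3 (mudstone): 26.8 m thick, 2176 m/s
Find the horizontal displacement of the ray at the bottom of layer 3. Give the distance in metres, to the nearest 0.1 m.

Apply Snell's law at each interface; in layer i the horizontal offset is hᵢ·tan θᵢ.
Layer 1: θ = 12.10°; offset = 23.8·tan 12.10° = 5.102 m.
Layer 2: sin θ = 1081·sin 12.1°/687 = 0.3298, θ = 19.26°; offset = 6.6·tan 19.26° = 2.306 m.
Layer 3: sin θ = 2176·sin 12.1°/687 = 0.6639, θ = 41.60°; offset = 26.8·tan 41.60° = 23.795 m.
Total horizontal offset = 31.204 m.

31.2 m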